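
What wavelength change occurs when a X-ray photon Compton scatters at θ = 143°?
4.3640 pm

Using the Compton scattering formula:
Δλ = λ_C(1 - cos θ)

where λ_C = h/(m_e·c) ≈ 2.4263 pm is the Compton wavelength of an electron.

For θ = 143°:
cos(143°) = -0.7986
1 - cos(143°) = 1.7986

Δλ = 2.4263 × 1.7986
Δλ = 4.3640 pm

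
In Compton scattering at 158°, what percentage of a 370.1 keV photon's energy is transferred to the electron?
0.5826 (or 58.26%)

Calculate initial and final photon energies:

Initial: E₀ = 370.1 keV → λ₀ = 3.3500 pm
Compton shift: Δλ = 4.6759 pm
Final wavelength: λ' = 8.0260 pm
Final energy: E' = 154.4789 keV

Fractional energy loss:
(E₀ - E')/E₀ = (370.1000 - 154.4789)/370.1000
= 215.6211/370.1000
= 0.5826
= 58.26%

(Intermediate values are shown rounded; full precision is carried through to the final answer.)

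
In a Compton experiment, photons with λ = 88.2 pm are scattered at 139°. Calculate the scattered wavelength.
92.4575 pm

Using the Compton scattering formula:
λ' = λ + Δλ = λ + λ_C(1 - cos θ)

Given:
- Initial wavelength λ = 88.2 pm
- Scattering angle θ = 139°
- Compton wavelength λ_C ≈ 2.4263 pm

Calculate the shift:
Δλ = 2.4263 × (1 - cos(139°))
Δλ = 2.4263 × 1.7547
Δλ = 4.2575 pm

Final wavelength:
λ' = 88.2 + 4.2575 = 92.4575 pm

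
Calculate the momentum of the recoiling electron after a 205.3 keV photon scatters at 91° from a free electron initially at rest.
1.3565e-22 kg·m/s

The electron is initially at rest, so by conservation of momentum:
p⃗_e = p⃗₀ − p⃗'  (incident photon momentum minus scattered photon momentum)

Photon momentum magnitudes (p = h/λ = E/c):
λ₀ = hc/E₀ = 6.0392 pm → p₀ = h/λ₀ = 1.0972e-22 kg·m/s
Δλ = λ_C(1 − cos 91°) = 2.4687 pm
λ' = 8.5078 pm → p' = h/λ' = 7.7882e-23 kg·m/s

The scattered photon makes angle θ = 91° with the incident direction, so by the law of cosines:
|p⃗_e|² = p₀² + p'² − 2p₀p'cos θ
|p⃗_e|² = (1.0972e-22)² + (7.7882e-23)² − 2·1.0972e-22·7.7882e-23·cos(91°)
|p⃗_e| = 1.3565e-22 kg·m/s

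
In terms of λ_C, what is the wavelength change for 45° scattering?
0.2929 λ_C

The Compton shift formula is:
Δλ = λ_C(1 - cos θ)

Dividing both sides by λ_C:
Δλ/λ_C = 1 - cos θ

For θ = 45°:
Δλ/λ_C = 1 - cos(45°)
Δλ/λ_C = 1 - 0.7071
Δλ/λ_C = 0.2929

This means the shift is 0.2929 × λ_C = 0.7106 pm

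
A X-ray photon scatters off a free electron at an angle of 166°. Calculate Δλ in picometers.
4.7805 pm

Using the Compton scattering formula:
Δλ = λ_C(1 - cos θ)

where λ_C = h/(m_e·c) ≈ 2.4263 pm is the Compton wavelength of an electron.

For θ = 166°:
cos(166°) = -0.9703
1 - cos(166°) = 1.9703

Δλ = 2.4263 × 1.9703
Δλ = 4.7805 pm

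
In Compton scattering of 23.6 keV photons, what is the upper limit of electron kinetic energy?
1.9956 keV

Maximum energy transfer occurs at θ = 180° (backscattering).

Initial photon: E₀ = 23.6 keV → λ₀ = 52.5357 pm

Maximum Compton shift (at 180°):
Δλ_max = 2λ_C = 2 × 2.4263 = 4.8526 pm

Final wavelength:
λ' = 52.5357 + 4.8526 = 57.3883 pm

Minimum photon energy (maximum energy to electron):
E'_min = hc/λ' = 21.6044 keV

Maximum electron kinetic energy:
K_max = E₀ - E'_min = 23.6000 - 21.6044 = 1.9956 keV

(Intermediate values are shown rounded; full precision is carried through to the final answer.)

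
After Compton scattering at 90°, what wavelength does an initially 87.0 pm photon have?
89.4263 pm

Using the Compton formula: λ' = λ + λ_C(1 − cos θ)

For θ = 90°, cos θ = 0 (exact) = 0.0000, so:
1 − cos 90° = 1 − (0) = 1.0000

Δλ = λ_C × 1.0000 = 2.4263 × 1.0000 = 2.4263 pm

λ' = 87.0 + 2.4263 = 89.4263 pm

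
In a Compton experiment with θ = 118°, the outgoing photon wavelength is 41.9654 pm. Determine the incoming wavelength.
38.4000 pm

From λ' = λ + Δλ, we have λ = λ' - Δλ

First calculate the Compton shift:
Δλ = λ_C(1 - cos θ)
Δλ = 2.4263 × (1 - cos(118°))
Δλ = 2.4263 × 1.4695
Δλ = 3.5654 pm

Initial wavelength:
λ = λ' - Δλ
λ = 41.9654 - 3.5654
λ = 38.4000 pm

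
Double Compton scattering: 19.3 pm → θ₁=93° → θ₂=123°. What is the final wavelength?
25.6011 pm

Apply Compton shift twice:

First scattering at θ₁ = 93°:
Δλ₁ = λ_C(1 - cos(93°))
Δλ₁ = 2.4263 × 1.0523
Δλ₁ = 2.5533 pm

After first scattering:
λ₁ = 19.3 + 2.5533 = 21.8533 pm

Second scattering at θ₂ = 123°:
Δλ₂ = λ_C(1 - cos(123°))
Δλ₂ = 2.4263 × 1.5446
Δλ₂ = 3.7478 pm

Final wavelength:
λ₂ = 21.8533 + 3.7478 = 25.6011 pm

Total shift: Δλ_total = 2.5533 + 3.7478 = 6.3011 pm

(Intermediate values are shown rounded; full precision is carried through to the final answer.)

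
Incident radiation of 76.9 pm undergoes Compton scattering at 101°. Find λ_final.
79.7893 pm

Using the Compton scattering formula:
λ' = λ + Δλ = λ + λ_C(1 - cos θ)

Given:
- Initial wavelength λ = 76.9 pm
- Scattering angle θ = 101°
- Compton wavelength λ_C ≈ 2.4263 pm

Calculate the shift:
Δλ = 2.4263 × (1 - cos(101°))
Δλ = 2.4263 × 1.1908
Δλ = 2.8893 pm

Final wavelength:
λ' = 76.9 + 2.8893 = 79.7893 pm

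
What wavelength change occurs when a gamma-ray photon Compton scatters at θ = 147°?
4.4612 pm

Using the Compton scattering formula:
Δλ = λ_C(1 - cos θ)

where λ_C = h/(m_e·c) ≈ 2.4263 pm is the Compton wavelength of an electron.

For θ = 147°:
cos(147°) = -0.8387
1 - cos(147°) = 1.8387

Δλ = 2.4263 × 1.8387
Δλ = 4.4612 pm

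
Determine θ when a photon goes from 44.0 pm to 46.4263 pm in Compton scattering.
90.00°

First find the wavelength shift:
Δλ = λ' - λ = 46.4263 - 44.0 = 2.4263 pm

Using Δλ = λ_C(1 - cos θ), with λ_C = h/(m_e·c) ≈ 2.42631024 pm:
cos θ = 1 - Δλ/λ_C
cos θ = 1 - 2.4263/2.42631024
cos θ = 0.000004

θ = arccos(0.000004)
θ = 90.00°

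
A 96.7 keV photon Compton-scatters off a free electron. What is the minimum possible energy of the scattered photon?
70.1500 keV (at θ = 180°)

The scattered photon has minimum energy when its wavelength is maximum, i.e., when the Compton shift Δλ = λ_C(1 − cos θ) is maximum. This occurs at θ = 180° (backscattering), giving Δλ_max = 2λ_C = 4.8526 pm.

Initial wavelength: λ₀ = hc/E₀ = 12.8215 pm
Maximum final wavelength: λ'_max = λ₀ + 2λ_C = 12.8215 + 4.8526 = 17.6742 pm
Minimum final energy: E'_min = hc/λ'_max = 70.1500 keV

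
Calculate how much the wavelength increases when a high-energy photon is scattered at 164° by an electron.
4.7586 pm

Using the Compton scattering formula:
Δλ = λ_C(1 - cos θ)

where λ_C = h/(m_e·c) ≈ 2.4263 pm is the Compton wavelength of an electron.

For θ = 164°:
cos(164°) = -0.9613
1 - cos(164°) = 1.9613

Δλ = 2.4263 × 1.9613
Δλ = 4.7586 pm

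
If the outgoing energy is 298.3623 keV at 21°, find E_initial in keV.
310.3999 keV

Convert final energy to wavelength (hc ≈ 1239.842 keV·pm):
λ' = hc/E' = 1239.842 / 298.3623 = 4.1555 pm

Calculate the Compton shift:
Δλ = λ_C(1 - cos(21°))
Δλ = 2.4263 × (1 - cos(21°))
Δλ = 0.1612 pm

Initial wavelength:
λ = λ' - Δλ = 4.1555 - 0.1612 = 3.9943 pm

Initial energy:
E = hc/λ = 1239.842 / 3.9943 = 310.3999 keV

(Intermediate values are shown rounded; full precision is carried through to the final answer.)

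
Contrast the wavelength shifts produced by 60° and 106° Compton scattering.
106° produces the larger shift by a factor of 2.551

Calculate both shifts using Δλ = λ_C(1 - cos θ):

For θ₁ = 60°:
Δλ₁ = 2.4263 × (1 - cos(60°))
Δλ₁ = 2.4263 × 0.5000
Δλ₁ = 1.2132 pm

For θ₂ = 106°:
Δλ₂ = 2.4263 × (1 - cos(106°))
Δλ₂ = 2.4263 × 1.2756
Δλ₂ = 3.0951 pm

The 106° angle produces the larger shift.
Ratio: 3.0951/1.2132 = 2.551

(Intermediate values are shown rounded; full precision is carried through to the final answer.)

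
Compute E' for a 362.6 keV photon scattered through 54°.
280.5408 keV

First convert energy to wavelength:
λ = hc/E, with hc ≈ 1239.842 keV·pm (i.e. 1239.842 eV·nm)

For E = 362.6 keV = 362600 eV:
λ = 1239.842 keV·pm / 362.6 keV
λ = 3.4193 pm

Calculate the Compton shift:
Δλ = λ_C(1 - cos(54°)) = 2.4263 × 0.4122
Δλ = 1.0002 pm

Final wavelength:
λ' = 3.4193 + 1.0002 = 4.4195 pm

Final energy:
E' = hc/λ' = 1239.842 / 4.4195 = 280.5408 keV

(Intermediate values are shown rounded; full precision is carried through to the final answer.)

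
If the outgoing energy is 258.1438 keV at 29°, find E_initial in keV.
275.6000 keV

Convert final energy to wavelength (hc ≈ 1239.842 keV·pm):
λ' = hc/E' = 1239.842 / 258.1438 = 4.8029 pm

Calculate the Compton shift:
Δλ = λ_C(1 - cos(29°))
Δλ = 2.4263 × (1 - cos(29°))
Δλ = 0.3042 pm

Initial wavelength:
λ = λ' - Δλ = 4.8029 - 0.3042 = 4.4987 pm

Initial energy:
E = hc/λ = 1239.842 / 4.4987 = 275.6000 keV

(Intermediate values are shown rounded; full precision is carried through to the final answer.)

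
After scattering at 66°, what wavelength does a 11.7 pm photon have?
13.1394 pm

Using the Compton scattering formula:
λ' = λ + Δλ = λ + λ_C(1 - cos θ)

Given:
- Initial wavelength λ = 11.7 pm
- Scattering angle θ = 66°
- Compton wavelength λ_C ≈ 2.4263 pm

Calculate the shift:
Δλ = 2.4263 × (1 - cos(66°))
Δλ = 2.4263 × 0.5933
Δλ = 1.4394 pm

Final wavelength:
λ' = 11.7 + 1.4394 = 13.1394 pm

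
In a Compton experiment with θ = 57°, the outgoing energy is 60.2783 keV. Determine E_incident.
63.7000 keV

Convert final energy to wavelength (hc ≈ 1239.842 keV·pm):
λ' = hc/E' = 1239.842 / 60.2783 = 20.5686 pm

Calculate the Compton shift:
Δλ = λ_C(1 - cos(57°))
Δλ = 2.4263 × (1 - cos(57°))
Δλ = 1.1048 pm

Initial wavelength:
λ = λ' - Δλ = 20.5686 - 1.1048 = 19.4638 pm

Initial energy:
E = hc/λ = 1239.842 / 19.4638 = 63.7000 keV

(Intermediate values are shown rounded; full precision is carried through to the final answer.)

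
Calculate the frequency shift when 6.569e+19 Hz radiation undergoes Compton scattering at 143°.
3.211e+19 Hz (decrease)

Convert frequency to wavelength (c = 299792458 m/s):
λ₀ = c/f₀ = 299792458/6.569e+19 = 4.5637457e-12 m = 4.5637 pm

Calculate Compton shift:
Δλ = λ_C(1 - cos(143°)) = 4.3640 pm

Final wavelength:
λ' = λ₀ + Δλ = 4.5637 + 4.3640 = 8.9278 pm

Final frequency:
f' = c/λ' = 299792458/8.9277935e-12 = 3.3579681e+19 Hz

Frequency shift (decrease):
Δf = f₀ - f' = 6.569e+19 - 3.3579681e+19 = 3.211e+19 Hz

(Intermediate values are shown rounded; full precision is carried through to the final answer.)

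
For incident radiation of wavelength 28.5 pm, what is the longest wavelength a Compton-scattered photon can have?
33.3526 pm (at θ = 180°)

The Compton shift is Δλ = λ_C(1 − cos θ).

Since cos θ ranges from −1 to 1, the factor (1 − cos θ) ranges from 0 to 2; the maximum shift occurs at θ = 180° (backscattering):
Δλ_max = 2λ_C = 2 × 2.4263 pm = 4.8526 pm

Maximum scattered wavelength:
λ'_max = λ₀ + Δλ_max = 28.5 + 4.8526 = 33.3526 pm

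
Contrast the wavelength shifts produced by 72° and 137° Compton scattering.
137° produces the larger shift by a factor of 2.506

Calculate both shifts using Δλ = λ_C(1 - cos θ):

For θ₁ = 72°:
Δλ₁ = 2.4263 × (1 - cos(72°))
Δλ₁ = 2.4263 × 0.6910
Δλ₁ = 1.6765 pm

For θ₂ = 137°:
Δλ₂ = 2.4263 × (1 - cos(137°))
Δλ₂ = 2.4263 × 1.7314
Δλ₂ = 4.2008 pm

The 137° angle produces the larger shift.
Ratio: 4.2008/1.6765 = 2.506

(Intermediate values are shown rounded; full precision is carried through to the final answer.)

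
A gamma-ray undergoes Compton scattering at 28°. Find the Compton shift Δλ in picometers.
0.2840 pm

Using the Compton scattering formula:
Δλ = λ_C(1 - cos θ)

where λ_C = h/(m_e·c) ≈ 2.4263 pm is the Compton wavelength of an electron.

For θ = 28°:
cos(28°) = 0.8829
1 - cos(28°) = 0.1171

Δλ = 2.4263 × 0.1171
Δλ = 0.2840 pm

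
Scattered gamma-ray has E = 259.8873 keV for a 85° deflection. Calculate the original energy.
485.1001 keV

Convert final energy to wavelength (hc ≈ 1239.842 keV·pm):
λ' = hc/E' = 1239.842 / 259.8873 = 4.7707 pm

Calculate the Compton shift:
Δλ = λ_C(1 - cos(85°))
Δλ = 2.4263 × (1 - cos(85°))
Δλ = 2.2148 pm

Initial wavelength:
λ = λ' - Δλ = 4.7707 - 2.2148 = 2.5558 pm

Initial energy:
E = hc/λ = 1239.842 / 2.5558 = 485.1001 keV

(Intermediate values are shown rounded; full precision is carried through to the final answer.)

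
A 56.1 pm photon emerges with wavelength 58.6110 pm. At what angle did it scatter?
92.00°

First find the wavelength shift:
Δλ = λ' - λ = 58.6110 - 56.1 = 2.5110 pm

Using Δλ = λ_C(1 - cos θ), with λ_C = h/(m_e·c) ≈ 2.42631024 pm:
cos θ = 1 - Δλ/λ_C
cos θ = 1 - 2.5110/2.42631024
cos θ = -0.034905

θ = arccos(-0.034905)
θ = 92.00°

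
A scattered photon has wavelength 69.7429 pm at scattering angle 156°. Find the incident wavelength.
65.1000 pm

From λ' = λ + Δλ, we have λ = λ' - Δλ

First calculate the Compton shift:
Δλ = λ_C(1 - cos θ)
Δλ = 2.4263 × (1 - cos(156°))
Δλ = 2.4263 × 1.9135
Δλ = 4.6429 pm

Initial wavelength:
λ = λ' - Δλ
λ = 69.7429 - 4.6429
λ = 65.1000 pm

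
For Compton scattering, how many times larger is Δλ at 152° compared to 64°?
152° produces the larger shift by a factor of 3.353

Calculate both shifts using Δλ = λ_C(1 - cos θ):

For θ₁ = 64°:
Δλ₁ = 2.4263 × (1 - cos(64°))
Δλ₁ = 2.4263 × 0.5616
Δλ₁ = 1.3627 pm

For θ₂ = 152°:
Δλ₂ = 2.4263 × (1 - cos(152°))
Δλ₂ = 2.4263 × 1.8829
Δλ₂ = 4.5686 pm

The 152° angle produces the larger shift.
Ratio: 4.5686/1.3627 = 3.353

(Intermediate values are shown rounded; full precision is carried through to the final answer.)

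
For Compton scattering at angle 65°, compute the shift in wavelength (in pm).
1.4009 pm

Using the Compton scattering formula:
Δλ = λ_C(1 - cos θ)

where λ_C = h/(m_e·c) ≈ 2.4263 pm is the Compton wavelength of an electron.

For θ = 65°:
cos(65°) = 0.4226
1 - cos(65°) = 0.5774

Δλ = 2.4263 × 0.5774
Δλ = 1.4009 pm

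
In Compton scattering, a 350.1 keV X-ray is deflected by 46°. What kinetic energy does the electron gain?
60.5693 keV

By energy conservation: K_e = E_initial - E_final

First find the scattered photon energy:
Initial wavelength: λ = hc/E = 3.5414 pm
Compton shift: Δλ = λ_C(1 - cos(46°)) = 0.7409 pm
Final wavelength: λ' = 3.5414 + 0.7409 = 4.2822 pm
Final photon energy: E' = hc/λ' = 289.5307 keV

Electron kinetic energy:
K_e = E - E' = 350.1000 - 289.5307 = 60.5693 keV

(Intermediate values are shown rounded; full precision is carried through to the final answer.)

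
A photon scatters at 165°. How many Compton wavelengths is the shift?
1.9659 λ_C

The Compton shift formula is:
Δλ = λ_C(1 - cos θ)

Dividing both sides by λ_C:
Δλ/λ_C = 1 - cos θ

For θ = 165°:
Δλ/λ_C = 1 - cos(165°)
Δλ/λ_C = 1 - -0.9659
Δλ/λ_C = 1.9659

This means the shift is 1.9659 × λ_C = 4.7699 pm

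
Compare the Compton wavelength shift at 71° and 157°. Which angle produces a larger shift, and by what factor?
157° produces the larger shift by a factor of 2.848

Calculate both shifts using Δλ = λ_C(1 - cos θ):

For θ₁ = 71°:
Δλ₁ = 2.4263 × (1 - cos(71°))
Δλ₁ = 2.4263 × 0.6744
Δλ₁ = 1.6364 pm

For θ₂ = 157°:
Δλ₂ = 2.4263 × (1 - cos(157°))
Δλ₂ = 2.4263 × 1.9205
Δλ₂ = 4.6597 pm

The 157° angle produces the larger shift.
Ratio: 4.6597/1.6364 = 2.848

(Intermediate values are shown rounded; full precision is carried through to the final answer.)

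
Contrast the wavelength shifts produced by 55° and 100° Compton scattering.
100° produces the larger shift by a factor of 2.752

Calculate both shifts using Δλ = λ_C(1 - cos θ):

For θ₁ = 55°:
Δλ₁ = 2.4263 × (1 - cos(55°))
Δλ₁ = 2.4263 × 0.4264
Δλ₁ = 1.0346 pm

For θ₂ = 100°:
Δλ₂ = 2.4263 × (1 - cos(100°))
Δλ₂ = 2.4263 × 1.1736
Δλ₂ = 2.8476 pm

The 100° angle produces the larger shift.
Ratio: 2.8476/1.0346 = 2.752

(Intermediate values are shown rounded; full precision is carried through to the final answer.)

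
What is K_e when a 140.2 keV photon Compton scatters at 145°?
46.6779 keV

By energy conservation: K_e = E_initial - E_final

First find the scattered photon energy:
Initial wavelength: λ = hc/E = 8.8434 pm
Compton shift: Δλ = λ_C(1 - cos(145°)) = 4.4138 pm
Final wavelength: λ' = 8.8434 + 4.4138 = 13.2572 pm
Final photon energy: E' = hc/λ' = 93.5221 keV

Electron kinetic energy:
K_e = E - E' = 140.2000 - 93.5221 = 46.6779 keV

(Intermediate values are shown rounded; full precision is carried through to the final answer.)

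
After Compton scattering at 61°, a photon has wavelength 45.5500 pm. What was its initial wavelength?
44.3000 pm

From λ' = λ + Δλ, we have λ = λ' - Δλ

First calculate the Compton shift:
Δλ = λ_C(1 - cos θ)
Δλ = 2.4263 × (1 - cos(61°))
Δλ = 2.4263 × 0.5152
Δλ = 1.2500 pm

Initial wavelength:
λ = λ' - Δλ
λ = 45.5500 - 1.2500
λ = 44.3000 pm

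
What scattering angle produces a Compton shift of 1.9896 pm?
79.63°

From the Compton formula Δλ = λ_C(1 - cos θ), we can solve for θ:

cos θ = 1 - Δλ/λ_C

Given:
- Δλ = 1.9896 pm
- λ_C = h/(m_e·c) ≈ 2.42631024 pm

cos θ = 1 - 1.9896/2.42631024
cos θ = 1 - 0.820011
cos θ = 0.179989

θ = arccos(0.179989)
θ = 79.63°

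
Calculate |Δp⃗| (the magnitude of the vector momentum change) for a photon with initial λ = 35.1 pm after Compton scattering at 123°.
3.1592e-23 kg·m/s

Photon momentum magnitude is p = h/λ.

Initial momentum:
p₀ = h/λ = 6.6261e-34/3.5100e-11 = 1.8878e-23 kg·m/s

After scattering:
λ' = λ + Δλ = 35.1 + 3.7478 = 38.8478 pm
p' = h/λ' = 6.6261e-34/3.8848e-11 = 1.7056e-23 kg·m/s

Momentum is a vector; the scattered photon's direction makes angle θ = 123° with the incident direction. The magnitude of the vector change Δp⃗ = p⃗₀ − p⃗' is found from the law of cosines:
|Δp⃗|² = p₀² + p'² − 2p₀p'cos θ
|Δp⃗|² = (1.8878e-23)² + (1.7056e-23)² − 2·1.8878e-23·1.7056e-23·cos(123°)
|Δp⃗| = 3.1592e-23 kg·m/s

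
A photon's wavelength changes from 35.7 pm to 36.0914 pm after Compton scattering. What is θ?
33.00°

First find the wavelength shift:
Δλ = λ' - λ = 36.0914 - 35.7 = 0.3914 pm

Using Δλ = λ_C(1 - cos θ), with λ_C = h/(m_e·c) ≈ 2.42631024 pm:
cos θ = 1 - Δλ/λ_C
cos θ = 1 - 0.3914/2.42631024
cos θ = 0.838685

θ = arccos(0.838685)
θ = 33.00°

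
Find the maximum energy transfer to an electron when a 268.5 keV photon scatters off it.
137.5808 keV

Maximum energy transfer occurs at θ = 180° (backscattering).

Initial photon: E₀ = 268.5 keV → λ₀ = 4.6177 pm

Maximum Compton shift (at 180°):
Δλ_max = 2λ_C = 2 × 2.4263 = 4.8526 pm

Final wavelength:
λ' = 4.6177 + 4.8526 = 9.4703 pm

Minimum photon energy (maximum energy to electron):
E'_min = hc/λ' = 130.9192 keV

Maximum electron kinetic energy:
K_max = E₀ - E'_min = 268.5000 - 130.9192 = 137.5808 keV

(Intermediate values are shown rounded; full precision is carried through to the final answer.)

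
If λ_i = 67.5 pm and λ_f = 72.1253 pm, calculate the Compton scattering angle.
155.00°

First find the wavelength shift:
Δλ = λ' - λ = 72.1253 - 67.5 = 4.6253 pm

Using Δλ = λ_C(1 - cos θ), with λ_C = h/(m_e·c) ≈ 2.42631024 pm:
cos θ = 1 - Δλ/λ_C
cos θ = 1 - 4.6253/2.42631024
cos θ = -0.906310

θ = arccos(-0.906310)
θ = 155.00°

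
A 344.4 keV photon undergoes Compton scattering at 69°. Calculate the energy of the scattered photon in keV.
240.4284 keV

First convert energy to wavelength:
λ = hc/E, with hc ≈ 1239.842 keV·pm (i.e. 1239.842 eV·nm)

For E = 344.4 keV = 344400 eV:
λ = 1239.842 keV·pm / 344.4 keV
λ = 3.6000 pm

Calculate the Compton shift:
Δλ = λ_C(1 - cos(69°)) = 2.4263 × 0.6416
Δλ = 1.5568 pm

Final wavelength:
λ' = 3.6000 + 1.5568 = 5.1568 pm

Final energy:
E' = hc/λ' = 1239.842 / 5.1568 = 240.4284 keV

(Intermediate values are shown rounded; full precision is carried through to the final answer.)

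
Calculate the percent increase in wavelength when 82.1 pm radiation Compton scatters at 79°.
2.3914%

Calculate the Compton shift:
Δλ = λ_C(1 - cos(79°))
Δλ = 2.4263 × (1 - cos(79°))
Δλ = 2.4263 × 0.8092
Δλ = 1.9633 pm

Percentage change:
(Δλ/λ₀) × 100 = (1.9633/82.1) × 100
= 2.3914%

(Intermediate values are shown rounded; full precision is carried through to the final answer.)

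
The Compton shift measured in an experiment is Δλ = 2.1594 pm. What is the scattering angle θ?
83.68°

From the Compton formula Δλ = λ_C(1 - cos θ), we can solve for θ:

cos θ = 1 - Δλ/λ_C

Given:
- Δλ = 2.1594 pm
- λ_C = h/(m_e·c) ≈ 2.42631024 pm

cos θ = 1 - 2.1594/2.42631024
cos θ = 1 - 0.889993
cos θ = 0.110007

θ = arccos(0.110007)
θ = 83.68°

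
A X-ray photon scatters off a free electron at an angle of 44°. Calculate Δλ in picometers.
0.6810 pm

Using the Compton scattering formula:
Δλ = λ_C(1 - cos θ)

where λ_C = h/(m_e·c) ≈ 2.4263 pm is the Compton wavelength of an electron.

For θ = 44°:
cos(44°) = 0.7193
1 - cos(44°) = 0.2807

Δλ = 2.4263 × 0.2807
Δλ = 0.6810 pm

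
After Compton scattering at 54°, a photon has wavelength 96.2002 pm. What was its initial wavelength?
95.2000 pm

From λ' = λ + Δλ, we have λ = λ' - Δλ

First calculate the Compton shift:
Δλ = λ_C(1 - cos θ)
Δλ = 2.4263 × (1 - cos(54°))
Δλ = 2.4263 × 0.4122
Δλ = 1.0002 pm

Initial wavelength:
λ = λ' - Δλ
λ = 96.2002 - 1.0002
λ = 95.2000 pm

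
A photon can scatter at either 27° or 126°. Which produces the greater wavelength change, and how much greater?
126° produces the larger shift by a factor of 14.568

Calculate both shifts using Δλ = λ_C(1 - cos θ):

For θ₁ = 27°:
Δλ₁ = 2.4263 × (1 - cos(27°))
Δλ₁ = 2.4263 × 0.1090
Δλ₁ = 0.2645 pm

For θ₂ = 126°:
Δλ₂ = 2.4263 × (1 - cos(126°))
Δλ₂ = 2.4263 × 1.5878
Δλ₂ = 3.8525 pm

The 126° angle produces the larger shift.
Ratio: 3.8525/0.2645 = 14.568

(Intermediate values are shown rounded; full precision is carried through to the final answer.)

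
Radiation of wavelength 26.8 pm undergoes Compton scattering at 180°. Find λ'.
31.6526 pm

Using the Compton formula: λ' = λ + λ_C(1 − cos θ)

For θ = 180°, cos θ = -1 (exact) = -1.0000, so:
1 − cos 180° = 1 − (-1) = 2.0000

Δλ = λ_C × 2.0000 = 2.4263 × 2.0000 = 4.8526 pm

λ' = 26.8 + 4.8526 = 31.6526 pm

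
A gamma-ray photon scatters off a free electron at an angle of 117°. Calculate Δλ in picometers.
3.5278 pm

Using the Compton scattering formula:
Δλ = λ_C(1 - cos θ)

where λ_C = h/(m_e·c) ≈ 2.4263 pm is the Compton wavelength of an electron.

For θ = 117°:
cos(117°) = -0.4540
1 - cos(117°) = 1.4540

Δλ = 2.4263 × 1.4540
Δλ = 3.5278 pm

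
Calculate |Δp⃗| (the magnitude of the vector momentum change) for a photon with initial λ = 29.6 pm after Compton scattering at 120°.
3.6670e-23 kg·m/s

Photon momentum magnitude is p = h/λ.

Initial momentum:
p₀ = h/λ = 6.6261e-34/2.9600e-11 = 2.2385e-23 kg·m/s

After scattering:
λ' = λ + Δλ = 29.6 + 3.6395 = 33.2395 pm
p' = h/λ' = 6.6261e-34/3.3239e-11 = 1.9934e-23 kg·m/s

Momentum is a vector; the scattered photon's direction makes angle θ = 120° with the incident direction. The magnitude of the vector change Δp⃗ = p⃗₀ − p⃗' is found from the law of cosines:
|Δp⃗|² = p₀² + p'² − 2p₀p'cos θ
|Δp⃗|² = (2.2385e-23)² + (1.9934e-23)² − 2·2.2385e-23·1.9934e-23·cos(120°)
|Δp⃗| = 3.6670e-23 kg·m/s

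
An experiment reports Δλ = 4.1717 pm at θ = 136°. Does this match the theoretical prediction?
Yes, consistent

Calculate the expected shift for θ = 136°:

Δλ_expected = λ_C(1 - cos(136°))
Δλ_expected = 2.4263 × (1 - cos(136°))
Δλ_expected = 2.4263 × 1.7193
Δλ_expected = 4.1717 pm

Given shift: 4.1717 pm
Expected shift: 4.1717 pm
Difference: 0.0000 pm

The values match. This is consistent with Compton scattering at the stated angle.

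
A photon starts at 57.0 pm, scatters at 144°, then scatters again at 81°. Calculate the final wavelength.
63.4360 pm

Apply Compton shift twice:

First scattering at θ₁ = 144°:
Δλ₁ = λ_C(1 - cos(144°))
Δλ₁ = 2.4263 × 1.8090
Δλ₁ = 4.3892 pm

After first scattering:
λ₁ = 57.0 + 4.3892 = 61.3892 pm

Second scattering at θ₂ = 81°:
Δλ₂ = λ_C(1 - cos(81°))
Δλ₂ = 2.4263 × 0.8436
Δλ₂ = 2.0468 pm

Final wavelength:
λ₂ = 61.3892 + 2.0468 = 63.4360 pm

Total shift: Δλ_total = 4.3892 + 2.0468 = 6.4360 pm

(Intermediate values are shown rounded; full precision is carried through to the final answer.)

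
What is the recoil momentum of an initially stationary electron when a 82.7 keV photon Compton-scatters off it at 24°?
1.8261e-23 kg·m/s

The electron is initially at rest, so by conservation of momentum:
p⃗_e = p⃗₀ − p⃗'  (incident photon momentum minus scattered photon momentum)

Photon momentum magnitudes (p = h/λ = E/c):
λ₀ = hc/E₀ = 14.9920 pm → p₀ = h/λ₀ = 4.4197e-23 kg·m/s
Δλ = λ_C(1 − cos 24°) = 0.2098 pm
λ' = 15.2018 pm → p' = h/λ' = 4.3587e-23 kg·m/s

The scattered photon makes angle θ = 24° with the incident direction, so by the law of cosines:
|p⃗_e|² = p₀² + p'² − 2p₀p'cos θ
|p⃗_e|² = (4.4197e-23)² + (4.3587e-23)² − 2·4.4197e-23·4.3587e-23·cos(24°)
|p⃗_e| = 1.8261e-23 kg·m/s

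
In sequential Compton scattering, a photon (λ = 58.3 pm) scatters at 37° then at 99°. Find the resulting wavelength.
61.5944 pm

Apply Compton shift twice:

First scattering at θ₁ = 37°:
Δλ₁ = λ_C(1 - cos(37°))
Δλ₁ = 2.4263 × 0.2014
Δλ₁ = 0.4886 pm

After first scattering:
λ₁ = 58.3 + 0.4886 = 58.7886 pm

Second scattering at θ₂ = 99°:
Δλ₂ = λ_C(1 - cos(99°))
Δλ₂ = 2.4263 × 1.1564
Δλ₂ = 2.8059 pm

Final wavelength:
λ₂ = 58.7886 + 2.8059 = 61.5944 pm

Total shift: Δλ_total = 0.4886 + 2.8059 = 3.2944 pm

(Intermediate values are shown rounded; full precision is carried through to the final answer.)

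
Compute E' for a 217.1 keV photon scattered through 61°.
178.1142 keV

First convert energy to wavelength:
λ = hc/E, with hc ≈ 1239.842 keV·pm (i.e. 1239.842 eV·nm)

For E = 217.1 keV = 217100 eV:
λ = 1239.842 keV·pm / 217.1 keV
λ = 5.7109 pm

Calculate the Compton shift:
Δλ = λ_C(1 - cos(61°)) = 2.4263 × 0.5152
Δλ = 1.2500 pm

Final wavelength:
λ' = 5.7109 + 1.2500 = 6.9609 pm

Final energy:
E' = hc/λ' = 1239.842 / 6.9609 = 178.1142 keV

(Intermediate values are shown rounded; full precision is carried through to the final answer.)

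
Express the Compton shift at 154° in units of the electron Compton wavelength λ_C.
1.8988 λ_C

The Compton shift formula is:
Δλ = λ_C(1 - cos θ)

Dividing both sides by λ_C:
Δλ/λ_C = 1 - cos θ

For θ = 154°:
Δλ/λ_C = 1 - cos(154°)
Δλ/λ_C = 1 - -0.8988
Δλ/λ_C = 1.8988

This means the shift is 1.8988 × λ_C = 4.6071 pm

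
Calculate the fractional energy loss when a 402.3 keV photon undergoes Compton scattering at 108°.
0.5075 (or 50.75%)

Calculate initial and final photon energies:

Initial: E₀ = 402.3 keV → λ₀ = 3.0819 pm
Compton shift: Δλ = 3.1761 pm
Final wavelength: λ' = 6.2580 pm
Final energy: E' = 198.1222 keV

Fractional energy loss:
(E₀ - E')/E₀ = (402.3000 - 198.1222)/402.3000
= 204.1778/402.3000
= 0.5075
= 50.75%

(Intermediate values are shown rounded; full precision is carried through to the final answer.)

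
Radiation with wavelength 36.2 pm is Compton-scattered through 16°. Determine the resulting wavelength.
36.2940 pm

Using the Compton scattering formula:
λ' = λ + Δλ = λ + λ_C(1 - cos θ)

Given:
- Initial wavelength λ = 36.2 pm
- Scattering angle θ = 16°
- Compton wavelength λ_C ≈ 2.4263 pm

Calculate the shift:
Δλ = 2.4263 × (1 - cos(16°))
Δλ = 2.4263 × 0.0387
Δλ = 0.0940 pm

Final wavelength:
λ' = 36.2 + 0.0940 = 36.2940 pm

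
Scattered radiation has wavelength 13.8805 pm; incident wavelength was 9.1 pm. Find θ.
166.00°

First find the wavelength shift:
Δλ = λ' - λ = 13.8805 - 9.1 = 4.7805 pm

Using Δλ = λ_C(1 - cos θ), with λ_C = h/(m_e·c) ≈ 2.42631024 pm:
cos θ = 1 - Δλ/λ_C
cos θ = 1 - 4.7805/2.42631024
cos θ = -0.970276

θ = arccos(-0.970276)
θ = 166.00°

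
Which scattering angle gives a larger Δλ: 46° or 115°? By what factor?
115° produces the larger shift by a factor of 4.659

Calculate both shifts using Δλ = λ_C(1 - cos θ):

For θ₁ = 46°:
Δλ₁ = 2.4263 × (1 - cos(46°))
Δλ₁ = 2.4263 × 0.3053
Δλ₁ = 0.7409 pm

For θ₂ = 115°:
Δλ₂ = 2.4263 × (1 - cos(115°))
Δλ₂ = 2.4263 × 1.4226
Δλ₂ = 3.4517 pm

The 115° angle produces the larger shift.
Ratio: 3.4517/0.7409 = 4.659

(Intermediate values are shown rounded; full precision is carried through to the final answer.)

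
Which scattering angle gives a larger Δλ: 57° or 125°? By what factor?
125° produces the larger shift by a factor of 3.456

Calculate both shifts using Δλ = λ_C(1 - cos θ):

For θ₁ = 57°:
Δλ₁ = 2.4263 × (1 - cos(57°))
Δλ₁ = 2.4263 × 0.4554
Δλ₁ = 1.1048 pm

For θ₂ = 125°:
Δλ₂ = 2.4263 × (1 - cos(125°))
Δλ₂ = 2.4263 × 1.5736
Δλ₂ = 3.8180 pm

The 125° angle produces the larger shift.
Ratio: 3.8180/1.1048 = 3.456

(Intermediate values are shown rounded; full precision is carried through to the final answer.)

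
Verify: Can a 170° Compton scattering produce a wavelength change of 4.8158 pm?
Yes, consistent

Calculate the expected shift for θ = 170°:

Δλ_expected = λ_C(1 - cos(170°))
Δλ_expected = 2.4263 × (1 - cos(170°))
Δλ_expected = 2.4263 × 1.9848
Δλ_expected = 4.8158 pm

Given shift: 4.8158 pm
Expected shift: 4.8158 pm
Difference: 0.0000 pm

The values match. This is consistent with Compton scattering at the stated angle.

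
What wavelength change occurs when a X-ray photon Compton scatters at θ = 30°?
0.3251 pm

Using the Compton scattering formula:
Δλ = λ_C(1 - cos θ)

where λ_C = h/(m_e·c) ≈ 2.4263 pm is the Compton wavelength of an electron.

For θ = 30°:
cos(30°) = 0.8660
1 - cos(30°) = 0.1340

Δλ = 2.4263 × 0.1340
Δλ = 0.3251 pm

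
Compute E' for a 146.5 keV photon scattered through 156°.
94.6015 keV

First convert energy to wavelength:
λ = hc/E, with hc ≈ 1239.842 keV·pm (i.e. 1239.842 eV·nm)

For E = 146.5 keV = 146500 eV:
λ = 1239.842 keV·pm / 146.5 keV
λ = 8.4631 pm

Calculate the Compton shift:
Δλ = λ_C(1 - cos(156°)) = 2.4263 × 1.9135
Δλ = 4.6429 pm

Final wavelength:
λ' = 8.4631 + 4.6429 = 13.1059 pm

Final energy:
E' = hc/λ' = 1239.842 / 13.1059 = 94.6015 keV

(Intermediate values are shown rounded; full precision is carried through to the final answer.)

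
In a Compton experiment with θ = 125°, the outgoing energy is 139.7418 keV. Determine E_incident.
245.2999 keV

Convert final energy to wavelength (hc ≈ 1239.842 keV·pm):
λ' = hc/E' = 1239.842 / 139.7418 = 8.8724 pm

Calculate the Compton shift:
Δλ = λ_C(1 - cos(125°))
Δλ = 2.4263 × (1 - cos(125°))
Δλ = 3.8180 pm

Initial wavelength:
λ = λ' - Δλ = 8.8724 - 3.8180 = 5.0544 pm

Initial energy:
E = hc/λ = 1239.842 / 5.0544 = 245.2999 keV

(Intermediate values are shown rounded; full precision is carried through to the final answer.)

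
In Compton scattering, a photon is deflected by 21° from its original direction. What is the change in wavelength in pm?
0.1612 pm

Using the Compton scattering formula:
Δλ = λ_C(1 - cos θ)

where λ_C = h/(m_e·c) ≈ 2.4263 pm is the Compton wavelength of an electron.

For θ = 21°:
cos(21°) = 0.9336
1 - cos(21°) = 0.0664

Δλ = 2.4263 × 0.0664
Δλ = 0.1612 pm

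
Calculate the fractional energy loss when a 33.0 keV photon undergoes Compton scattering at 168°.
0.1133 (or 11.33%)

Calculate initial and final photon energies:

Initial: E₀ = 33.0 keV → λ₀ = 37.5710 pm
Compton shift: Δλ = 4.7996 pm
Final wavelength: λ' = 42.3706 pm
Final energy: E' = 29.2619 keV

Fractional energy loss:
(E₀ - E')/E₀ = (33.0000 - 29.2619)/33.0000
= 3.7381/33.0000
= 0.1133
= 11.33%

(Intermediate values are shown rounded; full precision is carried through to the final answer.)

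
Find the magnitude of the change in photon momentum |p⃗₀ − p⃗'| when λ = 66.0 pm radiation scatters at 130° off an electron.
1.7681e-23 kg·m/s

Photon momentum magnitude is p = h/λ.

Initial momentum:
p₀ = h/λ = 6.6261e-34/6.6000e-11 = 1.0040e-23 kg·m/s

After scattering:
λ' = λ + Δλ = 66.0 + 3.9859 = 69.9859 pm
p' = h/λ' = 6.6261e-34/6.9986e-11 = 9.4677e-24 kg·m/s

Momentum is a vector; the scattered photon's direction makes angle θ = 130° with the incident direction. The magnitude of the vector change Δp⃗ = p⃗₀ − p⃗' is found from the law of cosines:
|Δp⃗|² = p₀² + p'² − 2p₀p'cos θ
|Δp⃗|² = (1.0040e-23)² + (9.4677e-24)² − 2·1.0040e-23·9.4677e-24·cos(130°)
|Δp⃗| = 1.7681e-23 kg·m/s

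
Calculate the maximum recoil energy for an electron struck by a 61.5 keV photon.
11.9314 keV

Maximum energy transfer occurs at θ = 180° (backscattering).

Initial photon: E₀ = 61.5 keV → λ₀ = 20.1600 pm

Maximum Compton shift (at 180°):
Δλ_max = 2λ_C = 2 × 2.4263 = 4.8526 pm

Final wavelength:
λ' = 20.1600 + 4.8526 = 25.0127 pm

Minimum photon energy (maximum energy to electron):
E'_min = hc/λ' = 49.5686 keV

Maximum electron kinetic energy:
K_max = E₀ - E'_min = 61.5000 - 49.5686 = 11.9314 keV

(Intermediate values are shown rounded; full precision is carried through to the final answer.)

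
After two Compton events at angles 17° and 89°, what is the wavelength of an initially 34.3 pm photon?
36.7900 pm

Apply Compton shift twice:

First scattering at θ₁ = 17°:
Δλ₁ = λ_C(1 - cos(17°))
Δλ₁ = 2.4263 × 0.0437
Δλ₁ = 0.1060 pm

After first scattering:
λ₁ = 34.3 + 0.1060 = 34.4060 pm

Second scattering at θ₂ = 89°:
Δλ₂ = λ_C(1 - cos(89°))
Δλ₂ = 2.4263 × 0.9825
Δλ₂ = 2.3840 pm

Final wavelength:
λ₂ = 34.4060 + 2.3840 = 36.7900 pm

Total shift: Δλ_total = 0.1060 + 2.3840 = 2.4900 pm

(Intermediate values are shown rounded; full precision is carried through to the final answer.)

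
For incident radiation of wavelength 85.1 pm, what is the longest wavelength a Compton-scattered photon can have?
89.9526 pm (at θ = 180°)

The Compton shift is Δλ = λ_C(1 − cos θ).

Since cos θ ranges from −1 to 1, the factor (1 − cos θ) ranges from 0 to 2; the maximum shift occurs at θ = 180° (backscattering):
Δλ_max = 2λ_C = 2 × 2.4263 pm = 4.8526 pm

Maximum scattered wavelength:
λ'_max = λ₀ + Δλ_max = 85.1 + 4.8526 = 89.9526 pm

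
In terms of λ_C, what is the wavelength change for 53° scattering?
0.3982 λ_C

The Compton shift formula is:
Δλ = λ_C(1 - cos θ)

Dividing both sides by λ_C:
Δλ/λ_C = 1 - cos θ

For θ = 53°:
Δλ/λ_C = 1 - cos(53°)
Δλ/λ_C = 1 - 0.6018
Δλ/λ_C = 0.3982

This means the shift is 0.3982 × λ_C = 0.9661 pm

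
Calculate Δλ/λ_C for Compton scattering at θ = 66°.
0.5933 λ_C

The Compton shift formula is:
Δλ = λ_C(1 - cos θ)

Dividing both sides by λ_C:
Δλ/λ_C = 1 - cos θ

For θ = 66°:
Δλ/λ_C = 1 - cos(66°)
Δλ/λ_C = 1 - 0.4067
Δλ/λ_C = 0.5933

This means the shift is 0.5933 × λ_C = 1.4394 pm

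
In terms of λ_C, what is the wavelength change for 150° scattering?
1.8660 λ_C

The Compton shift formula is:
Δλ = λ_C(1 - cos θ)

Dividing both sides by λ_C:
Δλ/λ_C = 1 - cos θ

For θ = 150°:
Δλ/λ_C = 1 - cos(150°)
Δλ/λ_C = 1 - -0.8660
Δλ/λ_C = 1.8660

This means the shift is 1.8660 × λ_C = 4.5276 pm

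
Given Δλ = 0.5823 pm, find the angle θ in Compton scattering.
40.54°

From the Compton formula Δλ = λ_C(1 - cos θ), we can solve for θ:

cos θ = 1 - Δλ/λ_C

Given:
- Δλ = 0.5823 pm
- λ_C = h/(m_e·c) ≈ 2.42631024 pm

cos θ = 1 - 0.5823/2.42631024
cos θ = 1 - 0.239994
cos θ = 0.760006

θ = arccos(0.760006)
θ = 40.54°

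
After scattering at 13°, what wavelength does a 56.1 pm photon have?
56.1622 pm

Using the Compton scattering formula:
λ' = λ + Δλ = λ + λ_C(1 - cos θ)

Given:
- Initial wavelength λ = 56.1 pm
- Scattering angle θ = 13°
- Compton wavelength λ_C ≈ 2.4263 pm

Calculate the shift:
Δλ = 2.4263 × (1 - cos(13°))
Δλ = 2.4263 × 0.0256
Δλ = 0.0622 pm

Final wavelength:
λ' = 56.1 + 0.0622 = 56.1622 pm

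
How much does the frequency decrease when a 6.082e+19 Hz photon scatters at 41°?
6.552e+18 Hz (decrease)

Convert frequency to wavelength (c = 299792458 m/s):
λ₀ = c/f₀ = 299792458/6.082e+19 = 4.9291756e-12 m = 4.9292 pm

Calculate Compton shift:
Δλ = λ_C(1 - cos(41°)) = 0.5952 pm

Final wavelength:
λ' = λ₀ + Δλ = 4.9292 + 0.5952 = 5.5243 pm

Final frequency:
f' = c/λ' = 299792458/5.5243262e-12 = 5.4267696e+19 Hz

Frequency shift (decrease):
Δf = f₀ - f' = 6.082e+19 - 5.4267696e+19 = 6.552e+18 Hz

(Intermediate values are shown rounded; full precision is carried through to the final answer.)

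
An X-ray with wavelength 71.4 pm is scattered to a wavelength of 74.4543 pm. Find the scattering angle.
105.00°

First find the wavelength shift:
Δλ = λ' - λ = 74.4543 - 71.4 = 3.0543 pm

Using Δλ = λ_C(1 - cos θ), with λ_C = h/(m_e·c) ≈ 2.42631024 pm:
cos θ = 1 - Δλ/λ_C
cos θ = 1 - 3.0543/2.42631024
cos θ = -0.258825

θ = arccos(-0.258825)
θ = 105.00°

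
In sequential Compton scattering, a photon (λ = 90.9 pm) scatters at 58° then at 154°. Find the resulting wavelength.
96.6476 pm

Apply Compton shift twice:

First scattering at θ₁ = 58°:
Δλ₁ = λ_C(1 - cos(58°))
Δλ₁ = 2.4263 × 0.4701
Δλ₁ = 1.1406 pm

After first scattering:
λ₁ = 90.9 + 1.1406 = 92.0406 pm

Second scattering at θ₂ = 154°:
Δλ₂ = λ_C(1 - cos(154°))
Δλ₂ = 2.4263 × 1.8988
Δλ₂ = 4.6071 pm

Final wavelength:
λ₂ = 92.0406 + 4.6071 = 96.6476 pm

Total shift: Δλ_total = 1.1406 + 4.6071 = 5.7476 pm

(Intermediate values are shown rounded; full precision is carried through to the final answer.)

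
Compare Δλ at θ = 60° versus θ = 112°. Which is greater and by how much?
112° produces the larger shift by a factor of 2.749

Calculate both shifts using Δλ = λ_C(1 - cos θ):

For θ₁ = 60°:
Δλ₁ = 2.4263 × (1 - cos(60°))
Δλ₁ = 2.4263 × 0.5000
Δλ₁ = 1.2132 pm

For θ₂ = 112°:
Δλ₂ = 2.4263 × (1 - cos(112°))
Δλ₂ = 2.4263 × 1.3746
Δλ₂ = 3.3352 pm

The 112° angle produces the larger shift.
Ratio: 3.3352/1.2132 = 2.749

(Intermediate values are shown rounded; full precision is carried through to the final answer.)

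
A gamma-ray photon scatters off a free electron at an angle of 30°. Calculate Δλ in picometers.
0.3251 pm

Using the Compton scattering formula:
Δλ = λ_C(1 - cos θ)

where λ_C = h/(m_e·c) ≈ 2.4263 pm is the Compton wavelength of an electron.

For θ = 30°:
cos(30°) = 0.8660
1 - cos(30°) = 0.1340

Δλ = 2.4263 × 0.1340
Δλ = 0.3251 pm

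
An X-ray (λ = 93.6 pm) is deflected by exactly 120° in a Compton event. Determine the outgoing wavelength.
97.2395 pm

Using the Compton formula: λ' = λ + λ_C(1 − cos θ)

For θ = 120°, cos θ = -1/2 (exact) = -0.5000, so:
1 − cos 120° = 1 − (-1/2) = 1.5000

Δλ = λ_C × 1.5000 = 2.4263 × 1.5000 = 3.6395 pm

λ' = 93.6 + 3.6395 = 97.2395 pm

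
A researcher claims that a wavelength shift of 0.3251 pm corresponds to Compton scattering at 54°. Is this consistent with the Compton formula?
No, inconsistent

Calculate the expected shift for θ = 54°:

Δλ_expected = λ_C(1 - cos(54°))
Δλ_expected = 2.4263 × (1 - cos(54°))
Δλ_expected = 2.4263 × 0.4122
Δλ_expected = 1.0002 pm

Given shift: 0.3251 pm
Expected shift: 1.0002 pm
Difference: 0.6751 pm

The values do not match. The given shift corresponds to θ ≈ 30.0°, not 54°.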